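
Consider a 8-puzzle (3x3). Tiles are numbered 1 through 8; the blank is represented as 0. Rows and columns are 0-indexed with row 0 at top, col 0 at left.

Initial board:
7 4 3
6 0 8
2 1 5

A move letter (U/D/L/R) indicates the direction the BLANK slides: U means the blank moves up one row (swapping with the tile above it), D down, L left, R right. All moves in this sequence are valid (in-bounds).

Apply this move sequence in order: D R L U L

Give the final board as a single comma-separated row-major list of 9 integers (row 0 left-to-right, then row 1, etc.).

After move 1 (D):
7 4 3
6 1 8
2 0 5

After move 2 (R):
7 4 3
6 1 8
2 5 0

After move 3 (L):
7 4 3
6 1 8
2 0 5

After move 4 (U):
7 4 3
6 0 8
2 1 5

After move 5 (L):
7 4 3
0 6 8
2 1 5

Answer: 7, 4, 3, 0, 6, 8, 2, 1, 5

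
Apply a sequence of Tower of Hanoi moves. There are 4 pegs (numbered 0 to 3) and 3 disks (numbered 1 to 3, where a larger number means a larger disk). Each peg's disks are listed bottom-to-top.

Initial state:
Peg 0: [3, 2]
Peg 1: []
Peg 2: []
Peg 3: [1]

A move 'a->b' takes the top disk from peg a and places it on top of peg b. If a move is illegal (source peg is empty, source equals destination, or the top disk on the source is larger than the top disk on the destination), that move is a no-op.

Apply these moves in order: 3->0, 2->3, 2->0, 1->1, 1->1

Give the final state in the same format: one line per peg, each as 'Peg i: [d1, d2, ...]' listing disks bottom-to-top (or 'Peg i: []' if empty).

After move 1 (3->0):
Peg 0: [3, 2, 1]
Peg 1: []
Peg 2: []
Peg 3: []

After move 2 (2->3):
Peg 0: [3, 2, 1]
Peg 1: []
Peg 2: []
Peg 3: []

After move 3 (2->0):
Peg 0: [3, 2, 1]
Peg 1: []
Peg 2: []
Peg 3: []

After move 4 (1->1):
Peg 0: [3, 2, 1]
Peg 1: []
Peg 2: []
Peg 3: []

After move 5 (1->1):
Peg 0: [3, 2, 1]
Peg 1: []
Peg 2: []
Peg 3: []

Answer: Peg 0: [3, 2, 1]
Peg 1: []
Peg 2: []
Peg 3: []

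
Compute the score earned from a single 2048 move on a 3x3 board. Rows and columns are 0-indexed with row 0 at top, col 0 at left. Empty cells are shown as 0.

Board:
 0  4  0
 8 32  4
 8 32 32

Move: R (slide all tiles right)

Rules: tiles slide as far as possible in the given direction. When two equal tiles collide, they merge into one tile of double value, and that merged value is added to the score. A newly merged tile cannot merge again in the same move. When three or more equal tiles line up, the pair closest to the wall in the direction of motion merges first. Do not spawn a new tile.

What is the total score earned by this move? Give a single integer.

Slide right:
row 0: [0, 4, 0] -> [0, 0, 4]  score +0 (running 0)
row 1: [8, 32, 4] -> [8, 32, 4]  score +0 (running 0)
row 2: [8, 32, 32] -> [0, 8, 64]  score +64 (running 64)
Board after move:
 0  0  4
 8 32  4
 0  8 64

Answer: 64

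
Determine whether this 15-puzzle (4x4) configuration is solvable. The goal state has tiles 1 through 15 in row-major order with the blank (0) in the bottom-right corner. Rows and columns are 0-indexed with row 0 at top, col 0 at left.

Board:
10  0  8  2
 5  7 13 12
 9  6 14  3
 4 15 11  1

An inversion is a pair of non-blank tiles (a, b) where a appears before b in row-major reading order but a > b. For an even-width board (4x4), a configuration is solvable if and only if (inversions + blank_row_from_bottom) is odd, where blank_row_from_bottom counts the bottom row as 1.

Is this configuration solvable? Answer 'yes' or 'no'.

Answer: yes

Derivation:
Inversions: 53
Blank is in row 0 (0-indexed from top), which is row 4 counting from the bottom (bottom = 1).
53 + 4 = 57, which is odd, so the puzzle is solvable.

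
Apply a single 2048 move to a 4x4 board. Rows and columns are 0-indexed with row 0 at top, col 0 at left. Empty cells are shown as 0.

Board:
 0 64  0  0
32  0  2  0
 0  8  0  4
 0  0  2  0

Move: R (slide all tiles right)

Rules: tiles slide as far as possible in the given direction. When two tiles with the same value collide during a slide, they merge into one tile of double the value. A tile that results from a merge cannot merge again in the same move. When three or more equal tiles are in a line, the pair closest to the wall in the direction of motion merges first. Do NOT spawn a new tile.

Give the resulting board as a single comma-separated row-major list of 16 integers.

Answer: 0, 0, 0, 64, 0, 0, 32, 2, 0, 0, 8, 4, 0, 0, 0, 2

Derivation:
Slide right:
row 0: [0, 64, 0, 0] -> [0, 0, 0, 64]
row 1: [32, 0, 2, 0] -> [0, 0, 32, 2]
row 2: [0, 8, 0, 4] -> [0, 0, 8, 4]
row 3: [0, 0, 2, 0] -> [0, 0, 0, 2]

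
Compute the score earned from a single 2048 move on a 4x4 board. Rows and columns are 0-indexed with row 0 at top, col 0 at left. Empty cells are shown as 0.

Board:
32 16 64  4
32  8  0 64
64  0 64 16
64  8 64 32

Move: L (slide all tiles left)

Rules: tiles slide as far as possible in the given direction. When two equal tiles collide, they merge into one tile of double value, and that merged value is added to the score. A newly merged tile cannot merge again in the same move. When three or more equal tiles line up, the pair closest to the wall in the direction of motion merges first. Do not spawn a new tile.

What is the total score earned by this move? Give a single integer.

Answer: 128

Derivation:
Slide left:
row 0: [32, 16, 64, 4] -> [32, 16, 64, 4]  score +0 (running 0)
row 1: [32, 8, 0, 64] -> [32, 8, 64, 0]  score +0 (running 0)
row 2: [64, 0, 64, 16] -> [128, 16, 0, 0]  score +128 (running 128)
row 3: [64, 8, 64, 32] -> [64, 8, 64, 32]  score +0 (running 128)
Board after move:
 32  16  64   4
 32   8  64   0
128  16   0   0
 64   8  64  32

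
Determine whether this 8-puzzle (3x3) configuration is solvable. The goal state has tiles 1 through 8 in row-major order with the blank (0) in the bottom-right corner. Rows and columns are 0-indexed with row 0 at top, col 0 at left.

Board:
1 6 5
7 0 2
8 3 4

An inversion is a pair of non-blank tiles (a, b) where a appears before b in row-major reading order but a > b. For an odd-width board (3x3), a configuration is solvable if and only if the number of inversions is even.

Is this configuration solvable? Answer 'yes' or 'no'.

Inversions (pairs i<j in row-major order where tile[i] > tile[j] > 0): 12
12 is even, so the puzzle is solvable.

Answer: yes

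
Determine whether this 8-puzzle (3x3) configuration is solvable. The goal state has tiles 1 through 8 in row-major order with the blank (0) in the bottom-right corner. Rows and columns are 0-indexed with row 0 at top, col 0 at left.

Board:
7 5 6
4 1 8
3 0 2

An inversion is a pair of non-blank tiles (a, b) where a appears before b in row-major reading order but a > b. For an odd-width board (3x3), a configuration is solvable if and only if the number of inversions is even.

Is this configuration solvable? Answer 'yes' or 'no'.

Answer: yes

Derivation:
Inversions (pairs i<j in row-major order where tile[i] > tile[j] > 0): 20
20 is even, so the puzzle is solvable.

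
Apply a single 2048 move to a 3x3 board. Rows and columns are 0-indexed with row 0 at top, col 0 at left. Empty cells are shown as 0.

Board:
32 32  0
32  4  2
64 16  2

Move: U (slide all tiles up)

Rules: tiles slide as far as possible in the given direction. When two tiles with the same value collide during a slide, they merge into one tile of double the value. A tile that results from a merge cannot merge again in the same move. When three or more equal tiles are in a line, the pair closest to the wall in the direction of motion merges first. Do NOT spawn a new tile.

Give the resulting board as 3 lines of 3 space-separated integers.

Answer: 64 32  4
64  4  0
 0 16  0

Derivation:
Slide up:
col 0: [32, 32, 64] -> [64, 64, 0]
col 1: [32, 4, 16] -> [32, 4, 16]
col 2: [0, 2, 2] -> [4, 0, 0]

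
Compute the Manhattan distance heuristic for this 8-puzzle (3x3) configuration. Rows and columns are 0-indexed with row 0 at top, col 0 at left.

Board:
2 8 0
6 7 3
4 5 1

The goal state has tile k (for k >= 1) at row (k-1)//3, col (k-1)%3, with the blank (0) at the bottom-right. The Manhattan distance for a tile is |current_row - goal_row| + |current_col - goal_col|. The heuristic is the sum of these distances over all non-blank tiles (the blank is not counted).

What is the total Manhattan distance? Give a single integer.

Answer: 14

Derivation:
Tile 2: (0,0)->(0,1) = 1
Tile 8: (0,1)->(2,1) = 2
Tile 6: (1,0)->(1,2) = 2
Tile 7: (1,1)->(2,0) = 2
Tile 3: (1,2)->(0,2) = 1
Tile 4: (2,0)->(1,0) = 1
Tile 5: (2,1)->(1,1) = 1
Tile 1: (2,2)->(0,0) = 4
Sum: 1 + 2 + 2 + 2 + 1 + 1 + 1 + 4 = 14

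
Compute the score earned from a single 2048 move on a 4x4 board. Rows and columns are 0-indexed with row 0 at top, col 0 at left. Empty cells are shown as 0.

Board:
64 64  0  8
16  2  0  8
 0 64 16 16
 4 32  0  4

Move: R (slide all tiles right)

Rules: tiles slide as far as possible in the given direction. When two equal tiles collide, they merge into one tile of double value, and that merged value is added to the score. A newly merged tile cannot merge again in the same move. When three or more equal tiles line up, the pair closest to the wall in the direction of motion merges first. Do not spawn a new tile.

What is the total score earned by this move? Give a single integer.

Slide right:
row 0: [64, 64, 0, 8] -> [0, 0, 128, 8]  score +128 (running 128)
row 1: [16, 2, 0, 8] -> [0, 16, 2, 8]  score +0 (running 128)
row 2: [0, 64, 16, 16] -> [0, 0, 64, 32]  score +32 (running 160)
row 3: [4, 32, 0, 4] -> [0, 4, 32, 4]  score +0 (running 160)
Board after move:
  0   0 128   8
  0  16   2   8
  0   0  64  32
  0   4  32   4

Answer: 160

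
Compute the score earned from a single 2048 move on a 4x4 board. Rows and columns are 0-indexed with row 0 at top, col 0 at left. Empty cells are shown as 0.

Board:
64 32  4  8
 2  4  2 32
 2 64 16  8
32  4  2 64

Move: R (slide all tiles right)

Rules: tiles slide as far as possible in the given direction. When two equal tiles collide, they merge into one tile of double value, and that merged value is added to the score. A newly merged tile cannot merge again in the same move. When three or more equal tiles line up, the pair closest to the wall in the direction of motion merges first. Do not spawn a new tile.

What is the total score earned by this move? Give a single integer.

Slide right:
row 0: [64, 32, 4, 8] -> [64, 32, 4, 8]  score +0 (running 0)
row 1: [2, 4, 2, 32] -> [2, 4, 2, 32]  score +0 (running 0)
row 2: [2, 64, 16, 8] -> [2, 64, 16, 8]  score +0 (running 0)
row 3: [32, 4, 2, 64] -> [32, 4, 2, 64]  score +0 (running 0)
Board after move:
64 32  4  8
 2  4  2 32
 2 64 16  8
32  4  2 64

Answer: 0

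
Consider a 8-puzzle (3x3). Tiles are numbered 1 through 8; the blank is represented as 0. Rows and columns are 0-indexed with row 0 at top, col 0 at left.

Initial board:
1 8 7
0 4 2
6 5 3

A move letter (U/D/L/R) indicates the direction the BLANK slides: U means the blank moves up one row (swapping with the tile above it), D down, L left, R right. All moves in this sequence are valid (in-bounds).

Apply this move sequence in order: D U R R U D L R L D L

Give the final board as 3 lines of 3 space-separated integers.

Answer: 1 8 7
4 5 2
0 6 3

Derivation:
After move 1 (D):
1 8 7
6 4 2
0 5 3

After move 2 (U):
1 8 7
0 4 2
6 5 3

After move 3 (R):
1 8 7
4 0 2
6 5 3

After move 4 (R):
1 8 7
4 2 0
6 5 3

After move 5 (U):
1 8 0
4 2 7
6 5 3

After move 6 (D):
1 8 7
4 2 0
6 5 3

After move 7 (L):
1 8 7
4 0 2
6 5 3

After move 8 (R):
1 8 7
4 2 0
6 5 3

After move 9 (L):
1 8 7
4 0 2
6 5 3

After move 10 (D):
1 8 7
4 5 2
6 0 3

After move 11 (L):
1 8 7
4 5 2
0 6 3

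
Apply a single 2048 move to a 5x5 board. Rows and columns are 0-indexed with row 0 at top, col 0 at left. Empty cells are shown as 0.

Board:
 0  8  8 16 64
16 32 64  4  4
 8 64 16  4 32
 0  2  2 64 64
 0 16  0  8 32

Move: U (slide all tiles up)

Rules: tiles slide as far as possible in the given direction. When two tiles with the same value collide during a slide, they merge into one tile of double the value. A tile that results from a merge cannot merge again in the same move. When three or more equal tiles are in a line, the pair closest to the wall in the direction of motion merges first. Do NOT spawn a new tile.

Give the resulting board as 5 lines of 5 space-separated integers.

Answer: 16  8  8 16 64
 8 32 64  8  4
 0 64 16 64 32
 0  2  2  8 64
 0 16  0  0 32

Derivation:
Slide up:
col 0: [0, 16, 8, 0, 0] -> [16, 8, 0, 0, 0]
col 1: [8, 32, 64, 2, 16] -> [8, 32, 64, 2, 16]
col 2: [8, 64, 16, 2, 0] -> [8, 64, 16, 2, 0]
col 3: [16, 4, 4, 64, 8] -> [16, 8, 64, 8, 0]
col 4: [64, 4, 32, 64, 32] -> [64, 4, 32, 64, 32]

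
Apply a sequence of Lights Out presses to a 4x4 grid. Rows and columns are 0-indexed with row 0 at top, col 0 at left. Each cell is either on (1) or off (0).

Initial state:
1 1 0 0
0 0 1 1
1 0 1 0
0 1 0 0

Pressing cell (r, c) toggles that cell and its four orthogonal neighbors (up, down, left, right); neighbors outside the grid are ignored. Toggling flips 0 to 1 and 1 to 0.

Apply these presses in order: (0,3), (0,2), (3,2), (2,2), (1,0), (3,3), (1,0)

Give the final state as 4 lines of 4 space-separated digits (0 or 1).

Answer: 1 0 0 0
0 0 1 0
1 1 1 0
0 0 1 0

Derivation:
After press 1 at (0,3):
1 1 1 1
0 0 1 0
1 0 1 0
0 1 0 0

After press 2 at (0,2):
1 0 0 0
0 0 0 0
1 0 1 0
0 1 0 0

After press 3 at (3,2):
1 0 0 0
0 0 0 0
1 0 0 0
0 0 1 1

After press 4 at (2,2):
1 0 0 0
0 0 1 0
1 1 1 1
0 0 0 1

After press 5 at (1,0):
0 0 0 0
1 1 1 0
0 1 1 1
0 0 0 1

After press 6 at (3,3):
0 0 0 0
1 1 1 0
0 1 1 0
0 0 1 0

After press 7 at (1,0):
1 0 0 0
0 0 1 0
1 1 1 0
0 0 1 0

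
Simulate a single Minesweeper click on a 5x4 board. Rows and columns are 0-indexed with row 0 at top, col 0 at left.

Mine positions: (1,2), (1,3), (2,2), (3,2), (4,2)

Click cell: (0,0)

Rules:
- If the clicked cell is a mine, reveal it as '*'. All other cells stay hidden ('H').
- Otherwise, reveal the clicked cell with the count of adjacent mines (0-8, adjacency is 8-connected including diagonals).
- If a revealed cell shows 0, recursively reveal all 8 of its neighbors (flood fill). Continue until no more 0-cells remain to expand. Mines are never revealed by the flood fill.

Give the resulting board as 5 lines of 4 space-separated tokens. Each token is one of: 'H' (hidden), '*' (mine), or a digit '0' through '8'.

0 1 H H
0 2 H H
0 3 H H
0 3 H H
0 2 H H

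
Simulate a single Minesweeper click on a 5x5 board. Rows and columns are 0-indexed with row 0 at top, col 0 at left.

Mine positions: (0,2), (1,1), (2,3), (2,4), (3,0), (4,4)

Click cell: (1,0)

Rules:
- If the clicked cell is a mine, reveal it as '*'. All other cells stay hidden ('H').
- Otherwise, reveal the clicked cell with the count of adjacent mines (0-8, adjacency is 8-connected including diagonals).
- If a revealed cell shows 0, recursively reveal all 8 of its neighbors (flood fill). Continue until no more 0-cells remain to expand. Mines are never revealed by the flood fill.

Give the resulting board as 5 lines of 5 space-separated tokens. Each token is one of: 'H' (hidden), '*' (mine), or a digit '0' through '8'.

H H H H H
1 H H H H
H H H H H
H H H H H
H H H H H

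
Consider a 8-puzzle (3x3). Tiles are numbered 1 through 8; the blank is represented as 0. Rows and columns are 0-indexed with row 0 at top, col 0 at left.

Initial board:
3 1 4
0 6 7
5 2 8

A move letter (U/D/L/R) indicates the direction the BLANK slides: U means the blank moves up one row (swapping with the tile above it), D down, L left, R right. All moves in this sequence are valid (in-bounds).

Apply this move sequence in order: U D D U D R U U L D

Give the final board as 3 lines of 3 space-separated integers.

Answer: 5 3 4
0 1 7
2 6 8

Derivation:
After move 1 (U):
0 1 4
3 6 7
5 2 8

After move 2 (D):
3 1 4
0 6 7
5 2 8

After move 3 (D):
3 1 4
5 6 7
0 2 8

After move 4 (U):
3 1 4
0 6 7
5 2 8

After move 5 (D):
3 1 4
5 6 7
0 2 8

After move 6 (R):
3 1 4
5 6 7
2 0 8

After move 7 (U):
3 1 4
5 0 7
2 6 8

After move 8 (U):
3 0 4
5 1 7
2 6 8

After move 9 (L):
0 3 4
5 1 7
2 6 8

After move 10 (D):
5 3 4
0 1 7
2 6 8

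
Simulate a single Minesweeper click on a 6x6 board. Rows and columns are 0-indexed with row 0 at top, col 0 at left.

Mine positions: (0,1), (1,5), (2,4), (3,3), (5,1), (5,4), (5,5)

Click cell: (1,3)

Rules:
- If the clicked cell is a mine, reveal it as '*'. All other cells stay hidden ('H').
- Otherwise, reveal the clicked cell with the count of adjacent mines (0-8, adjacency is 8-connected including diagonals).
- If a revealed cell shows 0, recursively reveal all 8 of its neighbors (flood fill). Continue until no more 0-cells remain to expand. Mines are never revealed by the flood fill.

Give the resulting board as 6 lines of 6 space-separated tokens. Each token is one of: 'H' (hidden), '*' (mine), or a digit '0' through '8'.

H H H H H H
H H H 1 H H
H H H H H H
H H H H H H
H H H H H H
H H H H H H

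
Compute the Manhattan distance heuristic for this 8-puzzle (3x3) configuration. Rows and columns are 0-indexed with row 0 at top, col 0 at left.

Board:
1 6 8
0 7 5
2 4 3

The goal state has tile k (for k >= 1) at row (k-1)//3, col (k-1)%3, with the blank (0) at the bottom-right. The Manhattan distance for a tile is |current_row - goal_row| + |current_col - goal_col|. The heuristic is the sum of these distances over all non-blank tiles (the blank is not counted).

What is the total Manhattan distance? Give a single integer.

Tile 1: (0,0)->(0,0) = 0
Tile 6: (0,1)->(1,2) = 2
Tile 8: (0,2)->(2,1) = 3
Tile 7: (1,1)->(2,0) = 2
Tile 5: (1,2)->(1,1) = 1
Tile 2: (2,0)->(0,1) = 3
Tile 4: (2,1)->(1,0) = 2
Tile 3: (2,2)->(0,2) = 2
Sum: 0 + 2 + 3 + 2 + 1 + 3 + 2 + 2 = 15

Answer: 15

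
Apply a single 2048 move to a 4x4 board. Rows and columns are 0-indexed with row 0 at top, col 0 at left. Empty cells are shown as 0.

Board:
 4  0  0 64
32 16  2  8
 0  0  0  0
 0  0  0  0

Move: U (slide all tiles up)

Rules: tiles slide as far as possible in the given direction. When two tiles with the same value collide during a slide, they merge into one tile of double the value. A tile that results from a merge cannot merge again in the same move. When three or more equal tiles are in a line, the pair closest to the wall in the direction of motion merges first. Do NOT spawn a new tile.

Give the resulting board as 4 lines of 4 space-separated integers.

Answer:  4 16  2 64
32  0  0  8
 0  0  0  0
 0  0  0  0

Derivation:
Slide up:
col 0: [4, 32, 0, 0] -> [4, 32, 0, 0]
col 1: [0, 16, 0, 0] -> [16, 0, 0, 0]
col 2: [0, 2, 0, 0] -> [2, 0, 0, 0]
col 3: [64, 8, 0, 0] -> [64, 8, 0, 0]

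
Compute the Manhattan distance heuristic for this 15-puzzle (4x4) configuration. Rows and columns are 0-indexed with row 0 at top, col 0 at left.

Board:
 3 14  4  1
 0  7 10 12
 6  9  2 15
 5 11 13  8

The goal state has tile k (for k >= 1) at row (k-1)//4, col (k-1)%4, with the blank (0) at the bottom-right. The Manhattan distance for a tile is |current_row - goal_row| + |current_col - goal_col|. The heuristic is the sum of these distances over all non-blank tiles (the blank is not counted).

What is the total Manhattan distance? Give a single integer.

Tile 3: at (0,0), goal (0,2), distance |0-0|+|0-2| = 2
Tile 14: at (0,1), goal (3,1), distance |0-3|+|1-1| = 3
Tile 4: at (0,2), goal (0,3), distance |0-0|+|2-3| = 1
Tile 1: at (0,3), goal (0,0), distance |0-0|+|3-0| = 3
Tile 7: at (1,1), goal (1,2), distance |1-1|+|1-2| = 1
Tile 10: at (1,2), goal (2,1), distance |1-2|+|2-1| = 2
Tile 12: at (1,3), goal (2,3), distance |1-2|+|3-3| = 1
Tile 6: at (2,0), goal (1,1), distance |2-1|+|0-1| = 2
Tile 9: at (2,1), goal (2,0), distance |2-2|+|1-0| = 1
Tile 2: at (2,2), goal (0,1), distance |2-0|+|2-1| = 3
Tile 15: at (2,3), goal (3,2), distance |2-3|+|3-2| = 2
Tile 5: at (3,0), goal (1,0), distance |3-1|+|0-0| = 2
Tile 11: at (3,1), goal (2,2), distance |3-2|+|1-2| = 2
Tile 13: at (3,2), goal (3,0), distance |3-3|+|2-0| = 2
Tile 8: at (3,3), goal (1,3), distance |3-1|+|3-3| = 2
Sum: 2 + 3 + 1 + 3 + 1 + 2 + 1 + 2 + 1 + 3 + 2 + 2 + 2 + 2 + 2 = 29

Answer: 29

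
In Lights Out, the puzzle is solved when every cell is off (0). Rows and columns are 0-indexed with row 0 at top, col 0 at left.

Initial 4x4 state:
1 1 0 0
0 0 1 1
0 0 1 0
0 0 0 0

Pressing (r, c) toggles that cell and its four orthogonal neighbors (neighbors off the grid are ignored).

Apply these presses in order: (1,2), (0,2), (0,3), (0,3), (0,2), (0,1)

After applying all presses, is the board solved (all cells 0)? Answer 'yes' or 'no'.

Answer: yes

Derivation:
After press 1 at (1,2):
1 1 1 0
0 1 0 0
0 0 0 0
0 0 0 0

After press 2 at (0,2):
1 0 0 1
0 1 1 0
0 0 0 0
0 0 0 0

After press 3 at (0,3):
1 0 1 0
0 1 1 1
0 0 0 0
0 0 0 0

After press 4 at (0,3):
1 0 0 1
0 1 1 0
0 0 0 0
0 0 0 0

After press 5 at (0,2):
1 1 1 0
0 1 0 0
0 0 0 0
0 0 0 0

After press 6 at (0,1):
0 0 0 0
0 0 0 0
0 0 0 0
0 0 0 0

Lights still on: 0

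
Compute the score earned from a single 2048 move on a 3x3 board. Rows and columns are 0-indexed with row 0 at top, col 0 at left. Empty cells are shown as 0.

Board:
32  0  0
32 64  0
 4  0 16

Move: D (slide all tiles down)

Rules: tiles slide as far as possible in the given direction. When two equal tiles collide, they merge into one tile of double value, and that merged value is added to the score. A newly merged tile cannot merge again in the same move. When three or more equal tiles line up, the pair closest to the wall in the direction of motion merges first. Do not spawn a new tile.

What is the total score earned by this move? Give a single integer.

Slide down:
col 0: [32, 32, 4] -> [0, 64, 4]  score +64 (running 64)
col 1: [0, 64, 0] -> [0, 0, 64]  score +0 (running 64)
col 2: [0, 0, 16] -> [0, 0, 16]  score +0 (running 64)
Board after move:
 0  0  0
64  0  0
 4 64 16

Answer: 64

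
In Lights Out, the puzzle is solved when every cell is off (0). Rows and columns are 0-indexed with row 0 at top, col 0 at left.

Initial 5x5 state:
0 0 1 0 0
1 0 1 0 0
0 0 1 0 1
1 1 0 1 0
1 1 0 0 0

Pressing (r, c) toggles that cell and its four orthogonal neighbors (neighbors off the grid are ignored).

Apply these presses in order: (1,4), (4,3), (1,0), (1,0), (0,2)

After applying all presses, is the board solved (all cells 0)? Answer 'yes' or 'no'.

Answer: no

Derivation:
After press 1 at (1,4):
0 0 1 0 1
1 0 1 1 1
0 0 1 0 0
1 1 0 1 0
1 1 0 0 0

After press 2 at (4,3):
0 0 1 0 1
1 0 1 1 1
0 0 1 0 0
1 1 0 0 0
1 1 1 1 1

After press 3 at (1,0):
1 0 1 0 1
0 1 1 1 1
1 0 1 0 0
1 1 0 0 0
1 1 1 1 1

After press 4 at (1,0):
0 0 1 0 1
1 0 1 1 1
0 0 1 0 0
1 1 0 0 0
1 1 1 1 1

After press 5 at (0,2):
0 1 0 1 1
1 0 0 1 1
0 0 1 0 0
1 1 0 0 0
1 1 1 1 1

Lights still on: 14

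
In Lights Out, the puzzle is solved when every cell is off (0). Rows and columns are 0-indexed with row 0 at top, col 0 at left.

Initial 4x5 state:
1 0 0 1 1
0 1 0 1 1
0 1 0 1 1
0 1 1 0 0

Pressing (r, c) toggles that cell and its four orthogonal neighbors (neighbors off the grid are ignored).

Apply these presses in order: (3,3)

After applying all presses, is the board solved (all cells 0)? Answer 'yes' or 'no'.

After press 1 at (3,3):
1 0 0 1 1
0 1 0 1 1
0 1 0 0 1
0 1 0 1 1

Lights still on: 11

Answer: no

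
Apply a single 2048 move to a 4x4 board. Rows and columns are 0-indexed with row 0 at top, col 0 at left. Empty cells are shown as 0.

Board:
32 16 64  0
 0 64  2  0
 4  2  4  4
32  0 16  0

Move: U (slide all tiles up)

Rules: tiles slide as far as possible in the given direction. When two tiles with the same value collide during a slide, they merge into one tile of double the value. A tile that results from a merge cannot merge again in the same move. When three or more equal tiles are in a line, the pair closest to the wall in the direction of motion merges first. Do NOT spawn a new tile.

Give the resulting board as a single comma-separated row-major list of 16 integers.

Slide up:
col 0: [32, 0, 4, 32] -> [32, 4, 32, 0]
col 1: [16, 64, 2, 0] -> [16, 64, 2, 0]
col 2: [64, 2, 4, 16] -> [64, 2, 4, 16]
col 3: [0, 0, 4, 0] -> [4, 0, 0, 0]

Answer: 32, 16, 64, 4, 4, 64, 2, 0, 32, 2, 4, 0, 0, 0, 16, 0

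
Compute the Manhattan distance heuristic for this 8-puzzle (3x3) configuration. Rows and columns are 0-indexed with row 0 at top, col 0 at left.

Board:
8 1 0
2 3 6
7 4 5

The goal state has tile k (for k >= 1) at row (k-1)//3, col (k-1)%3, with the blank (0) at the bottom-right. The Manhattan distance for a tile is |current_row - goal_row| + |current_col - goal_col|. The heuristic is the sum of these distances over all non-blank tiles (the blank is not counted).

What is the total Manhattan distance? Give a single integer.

Answer: 12

Derivation:
Tile 8: at (0,0), goal (2,1), distance |0-2|+|0-1| = 3
Tile 1: at (0,1), goal (0,0), distance |0-0|+|1-0| = 1
Tile 2: at (1,0), goal (0,1), distance |1-0|+|0-1| = 2
Tile 3: at (1,1), goal (0,2), distance |1-0|+|1-2| = 2
Tile 6: at (1,2), goal (1,2), distance |1-1|+|2-2| = 0
Tile 7: at (2,0), goal (2,0), distance |2-2|+|0-0| = 0
Tile 4: at (2,1), goal (1,0), distance |2-1|+|1-0| = 2
Tile 5: at (2,2), goal (1,1), distance |2-1|+|2-1| = 2
Sum: 3 + 1 + 2 + 2 + 0 + 0 + 2 + 2 = 12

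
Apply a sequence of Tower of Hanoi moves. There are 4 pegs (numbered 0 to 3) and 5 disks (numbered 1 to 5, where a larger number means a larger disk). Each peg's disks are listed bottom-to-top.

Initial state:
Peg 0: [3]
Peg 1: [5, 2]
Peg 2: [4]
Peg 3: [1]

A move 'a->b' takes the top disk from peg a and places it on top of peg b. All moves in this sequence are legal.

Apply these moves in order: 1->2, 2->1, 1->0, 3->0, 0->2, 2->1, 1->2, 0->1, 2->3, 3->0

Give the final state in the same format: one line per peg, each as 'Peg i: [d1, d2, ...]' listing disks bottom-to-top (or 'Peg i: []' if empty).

Answer: Peg 0: [3, 1]
Peg 1: [5, 2]
Peg 2: [4]
Peg 3: []

Derivation:
After move 1 (1->2):
Peg 0: [3]
Peg 1: [5]
Peg 2: [4, 2]
Peg 3: [1]

After move 2 (2->1):
Peg 0: [3]
Peg 1: [5, 2]
Peg 2: [4]
Peg 3: [1]

After move 3 (1->0):
Peg 0: [3, 2]
Peg 1: [5]
Peg 2: [4]
Peg 3: [1]

After move 4 (3->0):
Peg 0: [3, 2, 1]
Peg 1: [5]
Peg 2: [4]
Peg 3: []

After move 5 (0->2):
Peg 0: [3, 2]
Peg 1: [5]
Peg 2: [4, 1]
Peg 3: []

After move 6 (2->1):
Peg 0: [3, 2]
Peg 1: [5, 1]
Peg 2: [4]
Peg 3: []

After move 7 (1->2):
Peg 0: [3, 2]
Peg 1: [5]
Peg 2: [4, 1]
Peg 3: []

After move 8 (0->1):
Peg 0: [3]
Peg 1: [5, 2]
Peg 2: [4, 1]
Peg 3: []

After move 9 (2->3):
Peg 0: [3]
Peg 1: [5, 2]
Peg 2: [4]
Peg 3: [1]

After move 10 (3->0):
Peg 0: [3, 1]
Peg 1: [5, 2]
Peg 2: [4]
Peg 3: []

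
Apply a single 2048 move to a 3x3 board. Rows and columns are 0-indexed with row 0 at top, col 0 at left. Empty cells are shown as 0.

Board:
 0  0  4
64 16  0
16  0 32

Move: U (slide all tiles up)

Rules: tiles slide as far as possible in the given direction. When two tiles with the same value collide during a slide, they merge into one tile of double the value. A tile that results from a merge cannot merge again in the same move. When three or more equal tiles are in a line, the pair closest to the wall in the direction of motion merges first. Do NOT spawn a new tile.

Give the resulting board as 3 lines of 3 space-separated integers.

Slide up:
col 0: [0, 64, 16] -> [64, 16, 0]
col 1: [0, 16, 0] -> [16, 0, 0]
col 2: [4, 0, 32] -> [4, 32, 0]

Answer: 64 16  4
16  0 32
 0  0  0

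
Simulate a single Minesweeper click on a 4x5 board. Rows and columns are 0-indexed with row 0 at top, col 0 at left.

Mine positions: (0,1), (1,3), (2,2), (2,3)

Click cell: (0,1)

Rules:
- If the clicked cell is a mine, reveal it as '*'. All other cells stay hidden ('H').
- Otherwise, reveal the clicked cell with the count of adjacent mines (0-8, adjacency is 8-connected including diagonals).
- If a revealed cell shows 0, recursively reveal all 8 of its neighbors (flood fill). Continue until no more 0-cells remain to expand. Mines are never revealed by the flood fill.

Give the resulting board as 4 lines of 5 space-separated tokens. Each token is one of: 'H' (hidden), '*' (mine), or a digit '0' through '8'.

H * H H H
H H H H H
H H H H H
H H H H H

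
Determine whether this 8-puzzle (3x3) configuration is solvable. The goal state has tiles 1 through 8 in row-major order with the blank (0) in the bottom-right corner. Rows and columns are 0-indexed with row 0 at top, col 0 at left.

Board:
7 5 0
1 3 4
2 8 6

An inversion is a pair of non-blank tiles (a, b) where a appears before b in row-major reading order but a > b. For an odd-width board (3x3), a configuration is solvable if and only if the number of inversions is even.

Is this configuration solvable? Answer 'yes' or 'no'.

Inversions (pairs i<j in row-major order where tile[i] > tile[j] > 0): 13
13 is odd, so the puzzle is not solvable.

Answer: no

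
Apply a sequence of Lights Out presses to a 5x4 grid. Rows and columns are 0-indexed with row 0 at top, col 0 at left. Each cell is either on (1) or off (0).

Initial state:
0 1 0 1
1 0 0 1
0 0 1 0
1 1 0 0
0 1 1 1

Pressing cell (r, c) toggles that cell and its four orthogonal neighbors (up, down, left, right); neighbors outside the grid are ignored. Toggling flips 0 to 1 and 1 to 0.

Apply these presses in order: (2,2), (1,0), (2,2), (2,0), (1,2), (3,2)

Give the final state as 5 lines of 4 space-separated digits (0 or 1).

After press 1 at (2,2):
0 1 0 1
1 0 1 1
0 1 0 1
1 1 1 0
0 1 1 1

After press 2 at (1,0):
1 1 0 1
0 1 1 1
1 1 0 1
1 1 1 0
0 1 1 1

After press 3 at (2,2):
1 1 0 1
0 1 0 1
1 0 1 0
1 1 0 0
0 1 1 1

After press 4 at (2,0):
1 1 0 1
1 1 0 1
0 1 1 0
0 1 0 0
0 1 1 1

After press 5 at (1,2):
1 1 1 1
1 0 1 0
0 1 0 0
0 1 0 0
0 1 1 1

After press 6 at (3,2):
1 1 1 1
1 0 1 0
0 1 1 0
0 0 1 1
0 1 0 1

Answer: 1 1 1 1
1 0 1 0
0 1 1 0
0 0 1 1
0 1 0 1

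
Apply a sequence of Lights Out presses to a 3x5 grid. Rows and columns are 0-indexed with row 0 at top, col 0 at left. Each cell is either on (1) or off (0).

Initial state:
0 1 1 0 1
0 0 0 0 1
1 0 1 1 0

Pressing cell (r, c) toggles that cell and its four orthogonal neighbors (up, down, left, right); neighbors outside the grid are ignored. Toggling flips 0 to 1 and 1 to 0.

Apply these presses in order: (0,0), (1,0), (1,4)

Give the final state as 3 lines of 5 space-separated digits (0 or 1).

Answer: 0 0 1 0 0
0 1 0 1 0
0 0 1 1 1

Derivation:
After press 1 at (0,0):
1 0 1 0 1
1 0 0 0 1
1 0 1 1 0

After press 2 at (1,0):
0 0 1 0 1
0 1 0 0 1
0 0 1 1 0

After press 3 at (1,4):
0 0 1 0 0
0 1 0 1 0
0 0 1 1 1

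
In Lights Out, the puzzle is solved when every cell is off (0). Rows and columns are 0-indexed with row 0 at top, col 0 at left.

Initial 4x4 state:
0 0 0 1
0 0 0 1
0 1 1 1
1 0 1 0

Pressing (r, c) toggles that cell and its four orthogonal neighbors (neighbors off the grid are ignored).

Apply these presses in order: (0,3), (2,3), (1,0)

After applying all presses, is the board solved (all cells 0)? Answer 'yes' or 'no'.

After press 1 at (0,3):
0 0 1 0
0 0 0 0
0 1 1 1
1 0 1 0

After press 2 at (2,3):
0 0 1 0
0 0 0 1
0 1 0 0
1 0 1 1

After press 3 at (1,0):
1 0 1 0
1 1 0 1
1 1 0 0
1 0 1 1

Lights still on: 10

Answer: no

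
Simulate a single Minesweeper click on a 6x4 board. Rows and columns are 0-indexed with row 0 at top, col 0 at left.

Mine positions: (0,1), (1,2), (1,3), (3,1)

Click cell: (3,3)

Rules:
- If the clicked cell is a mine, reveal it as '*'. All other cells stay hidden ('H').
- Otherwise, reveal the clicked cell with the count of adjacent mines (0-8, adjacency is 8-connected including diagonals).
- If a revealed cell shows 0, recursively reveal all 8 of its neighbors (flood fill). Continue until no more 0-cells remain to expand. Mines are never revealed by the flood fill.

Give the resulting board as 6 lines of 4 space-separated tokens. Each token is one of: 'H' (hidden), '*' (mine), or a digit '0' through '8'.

H H H H
H H H H
H H 3 2
H H 1 0
1 1 1 0
0 0 0 0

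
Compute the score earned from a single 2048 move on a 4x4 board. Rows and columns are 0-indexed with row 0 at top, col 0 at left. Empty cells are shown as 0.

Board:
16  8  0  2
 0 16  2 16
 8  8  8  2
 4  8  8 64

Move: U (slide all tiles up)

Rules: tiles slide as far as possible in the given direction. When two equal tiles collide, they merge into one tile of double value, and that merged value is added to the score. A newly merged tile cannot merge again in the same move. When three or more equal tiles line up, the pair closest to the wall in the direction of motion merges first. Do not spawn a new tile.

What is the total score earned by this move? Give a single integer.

Answer: 32

Derivation:
Slide up:
col 0: [16, 0, 8, 4] -> [16, 8, 4, 0]  score +0 (running 0)
col 1: [8, 16, 8, 8] -> [8, 16, 16, 0]  score +16 (running 16)
col 2: [0, 2, 8, 8] -> [2, 16, 0, 0]  score +16 (running 32)
col 3: [2, 16, 2, 64] -> [2, 16, 2, 64]  score +0 (running 32)
Board after move:
16  8  2  2
 8 16 16 16
 4 16  0  2
 0  0  0 64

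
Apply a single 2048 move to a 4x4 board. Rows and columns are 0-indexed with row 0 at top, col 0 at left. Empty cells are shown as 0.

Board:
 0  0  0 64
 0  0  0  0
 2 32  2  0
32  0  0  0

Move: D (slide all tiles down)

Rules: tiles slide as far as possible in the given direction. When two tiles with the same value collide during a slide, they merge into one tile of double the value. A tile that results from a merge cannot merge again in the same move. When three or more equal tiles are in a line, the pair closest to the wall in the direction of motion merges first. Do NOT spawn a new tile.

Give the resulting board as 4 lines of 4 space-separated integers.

Answer:  0  0  0  0
 0  0  0  0
 2  0  0  0
32 32  2 64

Derivation:
Slide down:
col 0: [0, 0, 2, 32] -> [0, 0, 2, 32]
col 1: [0, 0, 32, 0] -> [0, 0, 0, 32]
col 2: [0, 0, 2, 0] -> [0, 0, 0, 2]
col 3: [64, 0, 0, 0] -> [0, 0, 0, 64]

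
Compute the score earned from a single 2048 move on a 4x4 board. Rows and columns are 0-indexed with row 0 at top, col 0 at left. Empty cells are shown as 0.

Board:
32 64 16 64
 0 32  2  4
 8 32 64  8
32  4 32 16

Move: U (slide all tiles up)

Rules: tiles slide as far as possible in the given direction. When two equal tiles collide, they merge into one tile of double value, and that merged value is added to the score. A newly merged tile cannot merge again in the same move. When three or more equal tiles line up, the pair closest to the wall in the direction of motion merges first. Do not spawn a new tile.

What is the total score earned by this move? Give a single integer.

Slide up:
col 0: [32, 0, 8, 32] -> [32, 8, 32, 0]  score +0 (running 0)
col 1: [64, 32, 32, 4] -> [64, 64, 4, 0]  score +64 (running 64)
col 2: [16, 2, 64, 32] -> [16, 2, 64, 32]  score +0 (running 64)
col 3: [64, 4, 8, 16] -> [64, 4, 8, 16]  score +0 (running 64)
Board after move:
32 64 16 64
 8 64  2  4
32  4 64  8
 0  0 32 16

Answer: 64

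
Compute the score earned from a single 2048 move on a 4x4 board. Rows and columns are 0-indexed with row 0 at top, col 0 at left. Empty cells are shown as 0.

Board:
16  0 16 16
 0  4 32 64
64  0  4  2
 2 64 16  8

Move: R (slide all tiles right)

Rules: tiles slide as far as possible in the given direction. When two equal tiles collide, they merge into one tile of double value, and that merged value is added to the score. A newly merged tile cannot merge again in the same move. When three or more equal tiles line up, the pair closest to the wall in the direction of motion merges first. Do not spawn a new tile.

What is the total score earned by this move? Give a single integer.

Answer: 32

Derivation:
Slide right:
row 0: [16, 0, 16, 16] -> [0, 0, 16, 32]  score +32 (running 32)
row 1: [0, 4, 32, 64] -> [0, 4, 32, 64]  score +0 (running 32)
row 2: [64, 0, 4, 2] -> [0, 64, 4, 2]  score +0 (running 32)
row 3: [2, 64, 16, 8] -> [2, 64, 16, 8]  score +0 (running 32)
Board after move:
 0  0 16 32
 0  4 32 64
 0 64  4  2
 2 64 16  8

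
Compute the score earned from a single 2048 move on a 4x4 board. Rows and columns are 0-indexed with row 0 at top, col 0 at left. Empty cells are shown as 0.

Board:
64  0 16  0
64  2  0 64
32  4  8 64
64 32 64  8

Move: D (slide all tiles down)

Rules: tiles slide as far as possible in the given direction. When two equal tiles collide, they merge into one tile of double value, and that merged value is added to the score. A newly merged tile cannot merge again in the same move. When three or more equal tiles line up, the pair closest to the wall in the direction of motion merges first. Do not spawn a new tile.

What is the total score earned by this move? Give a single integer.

Answer: 256

Derivation:
Slide down:
col 0: [64, 64, 32, 64] -> [0, 128, 32, 64]  score +128 (running 128)
col 1: [0, 2, 4, 32] -> [0, 2, 4, 32]  score +0 (running 128)
col 2: [16, 0, 8, 64] -> [0, 16, 8, 64]  score +0 (running 128)
col 3: [0, 64, 64, 8] -> [0, 0, 128, 8]  score +128 (running 256)
Board after move:
  0   0   0   0
128   2  16   0
 32   4   8 128
 64  32  64   8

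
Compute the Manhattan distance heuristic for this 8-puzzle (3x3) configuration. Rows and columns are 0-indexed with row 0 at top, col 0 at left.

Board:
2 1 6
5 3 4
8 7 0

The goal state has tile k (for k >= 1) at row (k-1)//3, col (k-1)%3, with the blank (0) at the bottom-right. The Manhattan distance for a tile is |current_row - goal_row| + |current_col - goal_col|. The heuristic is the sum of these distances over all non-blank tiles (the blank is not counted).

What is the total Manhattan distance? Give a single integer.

Answer: 10

Derivation:
Tile 2: at (0,0), goal (0,1), distance |0-0|+|0-1| = 1
Tile 1: at (0,1), goal (0,0), distance |0-0|+|1-0| = 1
Tile 6: at (0,2), goal (1,2), distance |0-1|+|2-2| = 1
Tile 5: at (1,0), goal (1,1), distance |1-1|+|0-1| = 1
Tile 3: at (1,1), goal (0,2), distance |1-0|+|1-2| = 2
Tile 4: at (1,2), goal (1,0), distance |1-1|+|2-0| = 2
Tile 8: at (2,0), goal (2,1), distance |2-2|+|0-1| = 1
Tile 7: at (2,1), goal (2,0), distance |2-2|+|1-0| = 1
Sum: 1 + 1 + 1 + 1 + 2 + 2 + 1 + 1 = 10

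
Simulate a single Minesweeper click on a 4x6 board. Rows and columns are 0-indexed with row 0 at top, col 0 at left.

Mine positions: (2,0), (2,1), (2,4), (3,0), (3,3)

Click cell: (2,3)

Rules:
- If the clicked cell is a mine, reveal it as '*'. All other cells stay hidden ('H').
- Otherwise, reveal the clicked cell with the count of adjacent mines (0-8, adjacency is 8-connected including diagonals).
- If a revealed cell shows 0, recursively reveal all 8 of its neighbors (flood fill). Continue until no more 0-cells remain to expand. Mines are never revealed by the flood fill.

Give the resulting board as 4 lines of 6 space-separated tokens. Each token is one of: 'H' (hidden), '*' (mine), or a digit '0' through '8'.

H H H H H H
H H H H H H
H H H 2 H H
H H H H H H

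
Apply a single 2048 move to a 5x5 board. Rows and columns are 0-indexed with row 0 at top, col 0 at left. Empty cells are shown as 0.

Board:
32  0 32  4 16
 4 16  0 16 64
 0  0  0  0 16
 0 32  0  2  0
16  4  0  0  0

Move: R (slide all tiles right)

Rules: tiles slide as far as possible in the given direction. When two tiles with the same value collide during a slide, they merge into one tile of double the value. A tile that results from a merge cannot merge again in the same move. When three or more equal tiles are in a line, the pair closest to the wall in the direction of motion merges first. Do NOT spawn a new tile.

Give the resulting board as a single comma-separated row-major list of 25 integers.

Answer: 0, 0, 64, 4, 16, 0, 0, 4, 32, 64, 0, 0, 0, 0, 16, 0, 0, 0, 32, 2, 0, 0, 0, 16, 4

Derivation:
Slide right:
row 0: [32, 0, 32, 4, 16] -> [0, 0, 64, 4, 16]
row 1: [4, 16, 0, 16, 64] -> [0, 0, 4, 32, 64]
row 2: [0, 0, 0, 0, 16] -> [0, 0, 0, 0, 16]
row 3: [0, 32, 0, 2, 0] -> [0, 0, 0, 32, 2]
row 4: [16, 4, 0, 0, 0] -> [0, 0, 0, 16, 4]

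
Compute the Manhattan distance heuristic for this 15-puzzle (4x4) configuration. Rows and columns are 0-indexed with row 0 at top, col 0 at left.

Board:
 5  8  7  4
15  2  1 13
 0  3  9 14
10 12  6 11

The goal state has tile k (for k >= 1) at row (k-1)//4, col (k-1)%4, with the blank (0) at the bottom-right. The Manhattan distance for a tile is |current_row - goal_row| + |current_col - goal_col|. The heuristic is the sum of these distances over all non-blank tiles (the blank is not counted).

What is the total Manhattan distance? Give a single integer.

Tile 5: (0,0)->(1,0) = 1
Tile 8: (0,1)->(1,3) = 3
Tile 7: (0,2)->(1,2) = 1
Tile 4: (0,3)->(0,3) = 0
Tile 15: (1,0)->(3,2) = 4
Tile 2: (1,1)->(0,1) = 1
Tile 1: (1,2)->(0,0) = 3
Tile 13: (1,3)->(3,0) = 5
Tile 3: (2,1)->(0,2) = 3
Tile 9: (2,2)->(2,0) = 2
Tile 14: (2,3)->(3,1) = 3
Tile 10: (3,0)->(2,1) = 2
Tile 12: (3,1)->(2,3) = 3
Tile 6: (3,2)->(1,1) = 3
Tile 11: (3,3)->(2,2) = 2
Sum: 1 + 3 + 1 + 0 + 4 + 1 + 3 + 5 + 3 + 2 + 3 + 2 + 3 + 3 + 2 = 36

Answer: 36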